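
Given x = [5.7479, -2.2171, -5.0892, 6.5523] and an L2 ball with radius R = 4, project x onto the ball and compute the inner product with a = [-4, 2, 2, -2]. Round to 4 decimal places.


Step 1: Compute ||x|| (intermediates to 6 decimals).
||x|| = sqrt(5.7479^2 + (-2.2171)^2 + (-5.0892)^2 + 6.5523^2) = 10.333754
Step 2: Project.
Since ||x|| > R, scale = R/||x|| = 4/10.333754 = 0.387081, proj(x) = scale * x
proj(x) = [2.224903, -0.858197, -1.969933, 2.536271]
Step 3: Dot product.
a^T * proj(x) = -4*2.224903 + 2*(-0.858197) + 2*(-1.969933) - 2*2.536271 = -19.6284


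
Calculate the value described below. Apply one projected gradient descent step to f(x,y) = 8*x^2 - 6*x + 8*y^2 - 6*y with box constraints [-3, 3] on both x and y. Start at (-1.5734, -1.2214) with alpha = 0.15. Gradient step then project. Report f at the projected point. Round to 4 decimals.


Step 1: Compute gradient at (-1.5734, -1.2214).
grad_x = 2*8*-1.5734 - 6 = -31.1744
grad_y = 2*8*-1.2214 - 6 = -25.5424
Step 2: Gradient step.
x_raw = -1.5734 - 0.15*-31.1744 = 3.1028
y_raw = -1.2214 - 0.15*-25.5424 = 2.61
Step 3: Project onto [-3, 3].
x_proj = clip(3.1028) = 3.0
y_proj = clip(2.61) = 2.61
Step 4: Evaluate f.
f(3.0, 2.61) = 92.8354


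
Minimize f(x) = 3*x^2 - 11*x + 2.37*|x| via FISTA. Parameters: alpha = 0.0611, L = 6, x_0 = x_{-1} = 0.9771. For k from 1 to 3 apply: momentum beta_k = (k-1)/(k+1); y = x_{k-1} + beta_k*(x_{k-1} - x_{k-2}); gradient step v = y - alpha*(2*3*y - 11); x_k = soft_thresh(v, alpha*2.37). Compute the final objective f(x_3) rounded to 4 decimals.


FISTA on f(x) = 3*x^2 - 11*x + 2.37*|x|
L = 6, alpha = 0.0611
Iteration 1: beta = 0.0, y = 0.9771 + 0.0*(0.9771 - 0.9771) = 0.9771
  grad(y) = -5.1374, v = y - alpha*grad = 1.291
  prox(v) = soft_thresh(1.291, 0.1448) = 1.1462
Iteration 2: beta = 0.3333, y = 1.1462 + 0.3333*(1.1462 - 0.9771) = 1.2026
  grad(y) = -3.7847, v = y - alpha*grad = 1.4338
  prox(v) = soft_thresh(1.4338, 0.1448) = 1.289
Iteration 3: beta = 0.5, y = 1.289 + 0.5*(1.289 - 1.1462) = 1.3604
  grad(y) = -2.8377, v = y - alpha*grad = 1.5338
  prox(v) = soft_thresh(1.5338, 0.1448) = 1.389
f(x_3) = 3*1.389^2 - 11*1.389 + 2.37*|1.389| = -6.1991


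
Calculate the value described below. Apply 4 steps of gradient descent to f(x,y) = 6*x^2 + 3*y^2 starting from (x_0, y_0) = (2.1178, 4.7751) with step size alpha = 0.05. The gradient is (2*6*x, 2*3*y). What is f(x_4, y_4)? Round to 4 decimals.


Gradient descent on f(x,y) = 6*x^2 + 3*y^2.
Starting point: (2.1178, 4.7751), alpha = 0.05
Step 1: grad_x = 2*6*2.1178 = 25.4136, grad_y = 2*3*4.7751 = 28.6506
  x_1 = 2.1178 - 0.05*25.4136 = 0.8471
  y_1 = 4.7751 - 0.05*28.6506 = 3.3426
Step 2: grad_x = 2*6*0.8471 = 10.1654, grad_y = 2*3*3.3426 = 20.0554
  x_2 = 0.8471 - 0.05*10.1654 = 0.3388
  y_2 = 3.3426 - 0.05*20.0554 = 2.3398
Step 3: grad_x = 2*6*0.3388 = 4.0662, grad_y = 2*3*2.3398 = 14.0388
  x_3 = 0.3388 - 0.05*4.0662 = 0.1355
  y_3 = 2.3398 - 0.05*14.0388 = 1.6379
Step 4: grad_x = 2*6*0.1355 = 1.6265, grad_y = 2*3*1.6379 = 9.8272
  x_4 = 0.1355 - 0.05*1.6265 = 0.0542
  y_4 = 1.6379 - 0.05*9.8272 = 1.1465
f(0.0542, 1.1465) = 6*0.0542^2 + 3*1.1465^2 = 3.961


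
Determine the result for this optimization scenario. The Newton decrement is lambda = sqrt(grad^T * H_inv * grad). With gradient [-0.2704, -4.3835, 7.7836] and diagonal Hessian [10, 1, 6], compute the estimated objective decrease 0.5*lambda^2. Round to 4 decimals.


Step 1: H is diagonal, so H^(-1) * g = [-0.027, -4.3835, 1.2973].
Step 2: g^T H^(-1) g = sum_i g_i^2 / H_ii
  = (-0.2704)^2/10 + (-4.3835)^2/1 + (7.7836)^2/6
  = 0.0073 + 19.2151 + 10.0974 = 29.3198
Step 3: Objective decrease = 0.5 * g^T H^(-1) g = 14.6599


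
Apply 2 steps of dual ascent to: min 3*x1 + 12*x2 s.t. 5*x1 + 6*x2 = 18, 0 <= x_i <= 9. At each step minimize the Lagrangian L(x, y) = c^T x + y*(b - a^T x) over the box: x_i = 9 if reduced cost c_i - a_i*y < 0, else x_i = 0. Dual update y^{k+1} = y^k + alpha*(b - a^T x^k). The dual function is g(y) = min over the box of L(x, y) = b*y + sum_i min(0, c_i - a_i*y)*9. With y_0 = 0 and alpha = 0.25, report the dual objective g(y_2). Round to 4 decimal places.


Dual ascent for LP: min 3*x1 + 12*x2, 5*x1 + 6*x2 = 18, 0 <= x_i <= 9
Step 1: y^k = 0.0, reduced costs: (3.0, 12.0)
  x^k = (0.0, 0.0), subgradient = b - a^T x = 18.0
  y^{k+1} = 0.0 + 0.25*18.0 = 4.5
Step 2: y^k = 4.5, reduced costs: (-19.5, -15.0)
  x^k = (9.0, 9.0), subgradient = b - a^T x = -81.0
  y^{k+1} = 4.5 + 0.25*-81.0 = -15.75
Dual objective at y_2 = -15.75: reduced costs (81.75, 106.5), box minimizer x = (0.0, 0.0)
g(y_2) = b*y + (c1 - a1*y)*x1 + (c2 - a2*y)*x2 = 18*(-15.75) + 81.75*0.0 + 106.5*0.0 = -283.5 + 0.0 + 0.0 = -283.5


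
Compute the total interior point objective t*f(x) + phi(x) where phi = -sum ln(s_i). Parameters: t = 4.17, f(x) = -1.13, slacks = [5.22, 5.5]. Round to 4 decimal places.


Step 1: Compute log-barrier.
ln values: [1.6525, 1.7047]
phi = -(1.6525 + 1.7047) = -3.3572
Step 2: Compute augmented objective.
t*f(x) = 4.17*-1.13 = -4.7121
Total = -4.7121 - 3.3572 = -8.0693


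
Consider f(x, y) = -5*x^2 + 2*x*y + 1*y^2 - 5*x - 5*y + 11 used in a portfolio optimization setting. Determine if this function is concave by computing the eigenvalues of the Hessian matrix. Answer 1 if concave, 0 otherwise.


The Hessian of f(x,y) = -5*x^2 + 2*x*y + 1*y^2 - 5*x - 5*y + 11 is:
H = [[-10, 2], [2, 2]]
Trace = -10 + 2 = -8
Determinant = -10*2 - (2)^2 = -24
Discriminant = (-8)^2 - 4*-24 = 160.0
Eigenvalues: lambda_1 = -10.3246, lambda_2 = 2.3246
The function is not concave.

0


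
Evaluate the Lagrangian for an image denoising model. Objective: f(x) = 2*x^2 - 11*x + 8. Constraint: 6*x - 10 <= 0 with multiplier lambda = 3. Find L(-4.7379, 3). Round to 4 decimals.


Step 1: Evaluate f(x).
f(-4.7379) = 2*(-4.7379)^2 - 11*(-4.7379) + 8 = 105.0123
Step 2: Evaluate g(x).
g(-4.7379) = 6*-4.7379 - 10 = -38.4274
Step 3: Compute Lagrangian.
L = 105.0123 + 3*-38.4274 = -10.2699


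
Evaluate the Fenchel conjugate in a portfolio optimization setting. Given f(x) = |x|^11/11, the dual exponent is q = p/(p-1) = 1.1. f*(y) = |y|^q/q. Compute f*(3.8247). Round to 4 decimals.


The conjugate exponent q satisfies 1/p + 1/q = 1.
p = 11, so q = 11/(11 - 1) = 1.1
|y|^q = 3.8247^1.1 = 4.3738
f*(3.8247) = 4.3738 / 1.1 = 3.9762


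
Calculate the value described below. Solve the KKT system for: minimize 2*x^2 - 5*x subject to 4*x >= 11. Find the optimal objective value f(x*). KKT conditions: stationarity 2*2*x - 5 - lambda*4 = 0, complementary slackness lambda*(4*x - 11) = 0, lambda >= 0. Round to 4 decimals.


Step 1: Try lambda = 0 (constraint inactive).
x_unc = 5/(2*2) = 1.25
Check: 4*1.25 = 5.0 < 11 -- violated!
Step 2: Constraint must be active: 4*x = 11
x* = 11/4 = 2.75
lambda = (2*2*2.75 - 5)/4 = 1.5
Step 3: Compute optimal value.
f(x*) = 2*2.75^2 - 5*2.75 = 1.375


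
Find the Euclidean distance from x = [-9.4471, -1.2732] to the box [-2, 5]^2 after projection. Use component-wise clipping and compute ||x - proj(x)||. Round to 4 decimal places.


Project each component onto [-2, 5].
clip(-9.4471) = -2.0, clip(-1.2732) = -1.2732
Projection = [-2.0, -1.2732]
Squared diffs: [55.4593, 0.0]
Distance = sqrt(55.4593) = 7.4471


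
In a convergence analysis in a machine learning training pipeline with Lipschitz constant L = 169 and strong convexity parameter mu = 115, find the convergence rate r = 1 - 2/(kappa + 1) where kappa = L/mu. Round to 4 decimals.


Step 1: Compute the condition number.
kappa = L/mu = 169/115 = 1.4696
Step 2: Compute the convergence rate.
r = 1 - 2/(kappa + 1) = 1 - 2*mu/(L + mu) = (L - mu)/(L + mu) = 54/284 = 0.1901


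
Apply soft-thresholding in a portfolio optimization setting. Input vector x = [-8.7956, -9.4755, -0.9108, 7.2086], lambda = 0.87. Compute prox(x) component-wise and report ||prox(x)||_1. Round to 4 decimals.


Soft-thresholding with lambda = 0.87:
prox(-8.7956) = sign(-8.7956)*max(|-8.7956| - 0.87, 0) = -7.9256
prox(-9.4755) = sign(-9.4755)*max(|-9.4755| - 0.87, 0) = -8.6055
prox(-0.9108) = sign(-0.9108)*max(|-0.9108| - 0.87, 0) = -0.0408
prox(7.2086) = sign(7.2086)*max(|7.2086| - 0.87, 0) = 6.3386
prox(x) = [-7.9256, -8.6055, -0.0408, 6.3386]
||prox(x)||_1 = 7.9256 + 8.6055 + 0.0408 + 6.3386 = 22.9105


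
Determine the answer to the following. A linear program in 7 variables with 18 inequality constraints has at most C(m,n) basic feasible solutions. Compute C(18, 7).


Each vertex corresponds to some choice of n active constraints out of m, so the number of vertices is at most C(m, n) = m! / (n!(m-n)!).
m = 18, n = 7
Numerator: 18 * 17 * 16 * 15 * 14 * 13 * 12
Denominator: 7! = 5040
C(18, 7) = 31824


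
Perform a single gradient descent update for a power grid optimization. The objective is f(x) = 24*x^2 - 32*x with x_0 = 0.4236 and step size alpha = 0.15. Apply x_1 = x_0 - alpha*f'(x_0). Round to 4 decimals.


We compute the gradient at x_0 and apply the update.
f'(x) = 48*x - 32
f'(0.4236) = 48*0.4236 - 32 = -11.6672
x_1 = 0.4236 - 0.15*-11.6672 = 2.1737


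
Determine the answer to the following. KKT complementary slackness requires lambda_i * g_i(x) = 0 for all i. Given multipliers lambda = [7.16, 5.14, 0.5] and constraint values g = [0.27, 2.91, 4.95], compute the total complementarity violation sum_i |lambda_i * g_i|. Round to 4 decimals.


KKT complementary slackness check:
lambda_1 * g_1 = 7.16 * 0.27 = 1.9332
lambda_2 * g_2 = 5.14 * 2.91 = 14.9574
lambda_3 * g_3 = 0.5 * 4.95 = 2.475
Total violation = 1.9332 + 14.9574 + 2.475 = 19.3656


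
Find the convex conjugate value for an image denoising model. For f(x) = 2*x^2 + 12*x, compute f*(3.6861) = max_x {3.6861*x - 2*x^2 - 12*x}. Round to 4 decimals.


f*(y) = sup_x {y*x - a*x^2 - b*x} = sup_x {(y-b)*x - a*x^2}
FOC: (y - b) - 2a*x = 0 => x* = (y - b)/(2a)
x* = (3.6861 - 12)/(2*2) = -2.0785
f*(3.6861) = (y-b)^2/(4a) = (3.6861 - 12)^2/(4*2)
= 69.1209/8 = 8.6401


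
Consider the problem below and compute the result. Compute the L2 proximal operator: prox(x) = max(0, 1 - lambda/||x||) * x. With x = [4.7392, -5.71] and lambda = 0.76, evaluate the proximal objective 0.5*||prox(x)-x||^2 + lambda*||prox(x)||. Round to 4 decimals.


Step 1: Compute ||x||.
||x|| = 7.4205
Step 2: Compute scaling factor.
scale = max(0, 1 - 0.76/7.4205) = 0.8976
Step 3: prox(x) = [4.2538, -5.1252]
||prox(x)|| = 6.6605
Step 4: Proximal objective.
0.5*||prox-x||^2 = 0.2888
lambda*||prox|| = 5.062
Total = 5.3508


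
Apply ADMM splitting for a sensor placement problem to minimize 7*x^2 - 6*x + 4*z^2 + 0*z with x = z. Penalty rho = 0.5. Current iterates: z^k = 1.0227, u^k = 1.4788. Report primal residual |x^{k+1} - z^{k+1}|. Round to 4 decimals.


ADMM iteration with rho = 0.5, z^k = 1.0227, u^k = 1.4788
Step 1: x-update.
Minimize 7*x^2 - 6*x + (0.5/2)*(x - 1.0227 + 1.4788)^2
FOC: (2*7 + 0.5)*x = 6 + 0.5*(1.0227 - 1.4788)
x^{k+1} = 0.3981
Step 2: z-update.
Minimize 4*z^2 + 0*z + (0.5/2)*(0.3981 - z + 1.4788)^2
FOC: (2*4 + 0.5)*z = 0 + 0.5*(0.3981 + 1.4788)
z^{k+1} = 0.1104
Step 3: u-update.
u^{k+1} = 1.4788 + 0.3981 - 0.1104 = 1.7665
Step 4: Primal residual = |0.3981 - 0.1104| = 0.2877


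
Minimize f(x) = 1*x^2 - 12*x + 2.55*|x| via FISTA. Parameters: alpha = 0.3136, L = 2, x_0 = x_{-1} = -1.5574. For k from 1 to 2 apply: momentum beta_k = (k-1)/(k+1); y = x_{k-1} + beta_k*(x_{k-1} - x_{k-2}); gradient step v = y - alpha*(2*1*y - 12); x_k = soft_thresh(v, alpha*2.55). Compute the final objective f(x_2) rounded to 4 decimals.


FISTA on f(x) = 1*x^2 - 12*x + 2.55*|x|
L = 2, alpha = 0.3136
Iteration 1: beta = 0.0, y = -1.5574 + 0.0*(-1.5574 + 1.5574) = -1.5574
  grad(y) = -15.1148, v = y - alpha*grad = 3.1826
  prox(v) = soft_thresh(3.1826, 0.7997) = 2.3829
Iteration 2: beta = 0.3333, y = 2.3829 + 0.3333*(2.3829 + 1.5574) = 3.6964
  grad(y) = -4.6073, v = y - alpha*grad = 5.1412
  prox(v) = soft_thresh(5.1412, 0.7997) = 4.3415
f(x_2) = 1*4.3415^2 - 12*4.3415 + 2.55*|4.3415| = -22.1786


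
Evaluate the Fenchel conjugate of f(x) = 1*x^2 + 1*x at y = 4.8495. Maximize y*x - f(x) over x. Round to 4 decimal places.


f*(y) = sup_x {y*x - a*x^2 - b*x} = sup_x {(y-b)*x - a*x^2}
FOC: (y - b) - 2a*x = 0 => x* = (y - b)/(2a)
x* = (4.8495 - 1)/(2*1) = 1.9248
f*(4.8495) = (y-b)^2/(4a) = (4.8495 - 1)^2/(4*1)
= 14.8187/4 = 3.7047


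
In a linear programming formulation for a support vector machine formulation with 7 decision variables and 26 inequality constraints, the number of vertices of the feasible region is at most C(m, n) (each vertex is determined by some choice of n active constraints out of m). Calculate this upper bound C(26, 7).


Each vertex corresponds to some choice of n active constraints out of m, so the number of vertices is at most C(m, n) = m! / (n!(m-n)!).
m = 26, n = 7
Numerator: 26 * 25 * 24 * 23 * 22 * 21 * 20
Denominator: 7! = 5040
C(26, 7) = 657800


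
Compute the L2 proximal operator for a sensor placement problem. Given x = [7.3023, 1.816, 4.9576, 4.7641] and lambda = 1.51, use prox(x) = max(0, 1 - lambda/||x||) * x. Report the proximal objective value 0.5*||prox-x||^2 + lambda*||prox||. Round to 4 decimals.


Step 1: Compute ||x||.
||x|| = 10.1929
Step 2: Compute scaling factor.
scale = max(0, 1 - 1.51/10.1929) = 0.8519
Step 3: prox(x) = [6.2205, 1.547, 4.2232, 4.0583]
||prox(x)|| = 8.6829
Step 4: Proximal objective.
0.5*||prox-x||^2 = 1.1401
lambda*||prox|| = 13.1112
Total = 14.2513


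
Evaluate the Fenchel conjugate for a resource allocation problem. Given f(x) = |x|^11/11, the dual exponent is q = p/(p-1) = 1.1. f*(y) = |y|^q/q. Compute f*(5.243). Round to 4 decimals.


The conjugate exponent q satisfies 1/p + 1/q = 1.
p = 11, so q = 11/(11 - 1) = 1.1
|y|^q = 5.243^1.1 = 6.1878
f*(5.243) = 6.1878 / 1.1 = 5.6253


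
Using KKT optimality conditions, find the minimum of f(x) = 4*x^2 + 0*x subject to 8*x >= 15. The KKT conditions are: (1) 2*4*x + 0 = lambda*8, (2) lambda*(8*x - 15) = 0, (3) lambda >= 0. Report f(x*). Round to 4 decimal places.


Step 1: Try lambda = 0 (constraint inactive).
x_unc = 0/(2*4) = 0.0
Check: 8*0.0 = 0.0 < 15 -- violated!
Step 2: Constraint must be active: 8*x = 15
x* = 15/8 = 1.875
lambda = (2*4*1.875 + 0)/8 = 1.875
Step 3: Compute optimal value.
f(x*) = 4*1.875^2 + 0*1.875 = 14.0625


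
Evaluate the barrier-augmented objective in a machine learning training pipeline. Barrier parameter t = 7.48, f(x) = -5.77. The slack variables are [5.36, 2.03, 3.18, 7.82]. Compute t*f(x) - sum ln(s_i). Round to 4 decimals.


Step 1: Compute log-barrier.
ln values: [1.679, 0.708, 1.1569, 2.0567]
phi = -(1.679 + 0.708 + 1.1569 + 2.0567) = -5.6006
Step 2: Compute augmented objective.
t*f(x) = 7.48*-5.77 = -43.1596
Total = -43.1596 - 5.6006 = -48.7602


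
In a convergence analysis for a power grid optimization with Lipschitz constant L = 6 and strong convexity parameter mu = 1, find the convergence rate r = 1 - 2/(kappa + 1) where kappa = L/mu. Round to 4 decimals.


Step 1: Compute the condition number.
kappa = L/mu = 6/1 = 6.0
Step 2: Compute the convergence rate.
r = 1 - 2/(kappa + 1) = 1 - 2*mu/(L + mu) = (L - mu)/(L + mu) = 5/7 = 0.7143


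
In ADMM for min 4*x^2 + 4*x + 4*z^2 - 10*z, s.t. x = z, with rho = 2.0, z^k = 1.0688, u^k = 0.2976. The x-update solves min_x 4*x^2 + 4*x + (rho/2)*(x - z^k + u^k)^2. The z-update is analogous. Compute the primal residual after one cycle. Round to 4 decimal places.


ADMM iteration with rho = 2.0, z^k = 1.0688, u^k = 0.2976
Step 1: x-update.
Minimize 4*x^2 + 4*x + (2.0/2)*(x - 1.0688 + 0.2976)^2
FOC: (2*4 + 2.0)*x = -4 + 2.0*(1.0688 - 0.2976)
x^{k+1} = -0.2458
Step 2: z-update.
Minimize 4*z^2 - 10*z + (2.0/2)*(-0.2458 - z + 0.2976)^2
FOC: (2*4 + 2.0)*z = 10 + 2.0*(-0.2458 + 0.2976)
z^{k+1} = 1.0104
Step 3: u-update.
u^{k+1} = 0.2976 - 0.2458 - 1.0104 = -0.9585
Step 4: Primal residual = |-0.2458 - 1.0104| = 1.2561


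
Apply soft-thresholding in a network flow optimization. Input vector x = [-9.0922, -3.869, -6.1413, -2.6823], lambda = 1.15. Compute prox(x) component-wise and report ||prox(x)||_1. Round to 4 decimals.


Soft-thresholding with lambda = 1.15:
prox(-9.0922) = sign(-9.0922)*max(|-9.0922| - 1.15, 0) = -7.9422
prox(-3.869) = sign(-3.869)*max(|-3.869| - 1.15, 0) = -2.719
prox(-6.1413) = sign(-6.1413)*max(|-6.1413| - 1.15, 0) = -4.9913
prox(-2.6823) = sign(-2.6823)*max(|-2.6823| - 1.15, 0) = -1.5323
prox(x) = [-7.9422, -2.719, -4.9913, -1.5323]
||prox(x)||_1 = 7.9422 + 2.719 + 4.9913 + 1.5323 = 17.1848


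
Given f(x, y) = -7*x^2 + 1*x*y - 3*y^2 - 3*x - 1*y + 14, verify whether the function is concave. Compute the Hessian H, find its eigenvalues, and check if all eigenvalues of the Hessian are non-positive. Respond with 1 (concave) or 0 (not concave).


The Hessian of f(x,y) = -7*x^2 + 1*x*y - 3*y^2 - 3*x - 1*y + 14 is:
H = [[-14, 1], [1, -6]]
Trace = -14 - 6 = -20
Determinant = -14*-6 - (1)^2 = 83
Discriminant = (-20)^2 - 4*83 = 68.0
Eigenvalues: lambda_1 = -14.1231, lambda_2 = -5.8769
The function is concave.

1


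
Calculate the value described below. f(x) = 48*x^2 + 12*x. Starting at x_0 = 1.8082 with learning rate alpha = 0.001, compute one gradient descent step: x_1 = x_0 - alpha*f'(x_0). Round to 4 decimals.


We compute the gradient at x_0 and apply the update.
f'(x) = 96*x + 12
f'(1.8082) = 96*1.8082 + 12 = 185.5872
x_1 = 1.8082 - 0.001*185.5872 = 1.6226


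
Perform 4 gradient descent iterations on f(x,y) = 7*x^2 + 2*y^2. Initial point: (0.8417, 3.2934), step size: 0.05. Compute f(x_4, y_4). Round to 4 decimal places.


Gradient descent on f(x,y) = 7*x^2 + 2*y^2.
Starting point: (0.8417, 3.2934), alpha = 0.05
Step 1: grad_x = 2*7*0.8417 = 11.7838, grad_y = 2*2*3.2934 = 13.1736
  x_1 = 0.8417 - 0.05*11.7838 = 0.2525
  y_1 = 3.2934 - 0.05*13.1736 = 2.6347
Step 2: grad_x = 2*7*0.2525 = 3.5351, grad_y = 2*2*2.6347 = 10.5389
  x_2 = 0.2525 - 0.05*3.5351 = 0.0758
  y_2 = 2.6347 - 0.05*10.5389 = 2.1078
Step 3: grad_x = 2*7*0.0758 = 1.0605, grad_y = 2*2*2.1078 = 8.4311
  x_3 = 0.0758 - 0.05*1.0605 = 0.0227
  y_3 = 2.1078 - 0.05*8.4311 = 1.6862
Step 4: grad_x = 2*7*0.0227 = 0.3182, grad_y = 2*2*1.6862 = 6.7449
  x_4 = 0.0227 - 0.05*0.3182 = 0.0068
  y_4 = 1.6862 - 0.05*6.7449 = 1.349
f(0.0068, 1.349) = 7*0.0068^2 + 2*1.349^2 = 3.6398


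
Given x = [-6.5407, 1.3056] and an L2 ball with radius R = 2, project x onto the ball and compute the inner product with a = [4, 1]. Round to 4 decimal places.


Step 1: Compute ||x|| (intermediates to 6 decimals).
||x|| = sqrt((-6.5407)^2 + 1.3056^2) = 6.669734
Step 2: Project.
Since ||x|| > R, scale = R/||x|| = 2/6.669734 = 0.299862, proj(x) = scale * x
proj(x) = [-1.961307, 0.3915]
Step 3: Dot product.
a^T * proj(x) = 4*(-1.961307) + 1*0.3915 = -7.4537


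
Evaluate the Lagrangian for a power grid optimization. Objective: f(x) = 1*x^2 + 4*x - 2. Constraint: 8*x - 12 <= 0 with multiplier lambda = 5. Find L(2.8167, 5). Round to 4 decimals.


Step 1: Evaluate f(x).
f(2.8167) = 1*2.8167^2 + 4*2.8167 - 2 = 17.2006
Step 2: Evaluate g(x).
g(2.8167) = 8*2.8167 - 12 = 10.5336
Step 3: Compute Lagrangian.
L = 17.2006 + 5*10.5336 = 69.8686


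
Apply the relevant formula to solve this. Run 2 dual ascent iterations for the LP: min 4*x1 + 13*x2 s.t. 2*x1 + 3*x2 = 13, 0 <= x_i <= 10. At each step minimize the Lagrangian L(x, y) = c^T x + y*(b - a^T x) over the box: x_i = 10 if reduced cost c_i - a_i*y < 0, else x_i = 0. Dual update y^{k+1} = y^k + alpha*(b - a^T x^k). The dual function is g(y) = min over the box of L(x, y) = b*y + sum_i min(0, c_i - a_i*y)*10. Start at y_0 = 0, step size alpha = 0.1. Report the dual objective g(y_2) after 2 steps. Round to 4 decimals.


Dual ascent for LP: min 4*x1 + 13*x2, 2*x1 + 3*x2 = 13, 0 <= x_i <= 10
Step 1: y^k = 0.0, reduced costs: (4.0, 13.0)
  x^k = (0.0, 0.0), subgradient = b - a^T x = 13.0
  y^{k+1} = 0.0 + 0.1*13.0 = 1.3
Step 2: y^k = 1.3, reduced costs: (1.4, 9.1)
  x^k = (0.0, 0.0), subgradient = b - a^T x = 13.0
  y^{k+1} = 1.3 + 0.1*13.0 = 2.6
Dual objective at y_2 = 2.6: reduced costs (-1.2, 5.2), box minimizer x = (10.0, 0.0)
g(y_2) = b*y + (c1 - a1*y)*x1 + (c2 - a2*y)*x2 = 13*2.6 + (-1.2)*10.0 + 5.2*0.0 = 33.8 - 12.0 + 0.0 = 21.8


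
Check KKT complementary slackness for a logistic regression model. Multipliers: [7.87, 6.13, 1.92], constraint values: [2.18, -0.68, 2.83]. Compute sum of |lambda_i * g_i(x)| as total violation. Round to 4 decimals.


KKT complementary slackness check:
lambda_1 * g_1 = 7.87 * 2.18 = 17.1566
lambda_2 * g_2 = 6.13 * -0.68 = -4.1684
lambda_3 * g_3 = 1.92 * 2.83 = 5.4336
Total violation = 17.1566 + 4.1684 + 5.4336 = 26.7586


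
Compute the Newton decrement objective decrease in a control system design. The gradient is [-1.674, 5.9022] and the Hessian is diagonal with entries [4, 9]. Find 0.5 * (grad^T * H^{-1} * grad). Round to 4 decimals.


Step 1: H is diagonal, so H^(-1) * g = [-0.4185, 0.6558].
Step 2: g^T H^(-1) g = sum_i g_i^2 / H_ii
  = (-1.674)^2/4 + (5.9022)^2/9
  = 0.7006 + 3.8707 = 4.5712
Step 3: Objective decrease = 0.5 * g^T H^(-1) g = 2.2856


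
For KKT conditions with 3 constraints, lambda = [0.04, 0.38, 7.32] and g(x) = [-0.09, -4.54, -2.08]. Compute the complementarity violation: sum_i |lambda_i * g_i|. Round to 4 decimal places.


KKT complementary slackness check:
lambda_1 * g_1 = 0.04 * -0.09 = -0.0036
lambda_2 * g_2 = 0.38 * -4.54 = -1.7252
lambda_3 * g_3 = 7.32 * -2.08 = -15.2256
Total violation = 0.0036 + 1.7252 + 15.2256 = 16.9544


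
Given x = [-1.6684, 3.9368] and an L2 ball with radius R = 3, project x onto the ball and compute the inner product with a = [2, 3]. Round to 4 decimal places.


Step 1: Compute ||x|| (intermediates to 6 decimals).
||x|| = sqrt((-1.6684)^2 + 3.9368^2) = 4.27574
Step 2: Project.
Since ||x|| > R, scale = R/||x|| = 3/4.27574 = 0.701633, proj(x) = scale * x
proj(x) = [-1.170604, 2.762189]
Step 3: Dot product.
a^T * proj(x) = 2*(-1.170604) + 3*2.762189 = 5.9454


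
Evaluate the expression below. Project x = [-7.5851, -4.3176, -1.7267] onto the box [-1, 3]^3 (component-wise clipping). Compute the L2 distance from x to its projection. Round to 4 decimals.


Project each component onto [-1, 3].
clip(-7.5851) = -1.0, clip(-4.3176) = -1.0, clip(-1.7267) = -1.0
Projection = [-1.0, -1.0, -1.0]
Squared diffs: [43.3635, 11.0065, 0.5281]
Distance = sqrt(54.8981) = 7.4093


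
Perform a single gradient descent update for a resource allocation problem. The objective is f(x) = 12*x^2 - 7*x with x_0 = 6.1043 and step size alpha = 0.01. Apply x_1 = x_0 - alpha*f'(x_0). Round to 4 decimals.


We compute the gradient at x_0 and apply the update.
f'(x) = 24*x - 7
f'(6.1043) = 24*6.1043 - 7 = 139.5032
x_1 = 6.1043 - 0.01*139.5032 = 4.7093


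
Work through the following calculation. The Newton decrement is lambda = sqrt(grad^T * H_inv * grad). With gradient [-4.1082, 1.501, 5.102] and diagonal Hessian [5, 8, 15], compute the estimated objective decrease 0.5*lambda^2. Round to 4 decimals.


Step 1: H is diagonal, so H^(-1) * g = [-0.8216, 0.1876, 0.3401].
Step 2: g^T H^(-1) g = sum_i g_i^2 / H_ii
  = (-4.1082)^2/5 + (1.501)^2/8 + (5.102)^2/15
  = 3.3755 + 0.2816 + 1.7354 = 5.3924
Step 3: Objective decrease = 0.5 * g^T H^(-1) g = 2.6962


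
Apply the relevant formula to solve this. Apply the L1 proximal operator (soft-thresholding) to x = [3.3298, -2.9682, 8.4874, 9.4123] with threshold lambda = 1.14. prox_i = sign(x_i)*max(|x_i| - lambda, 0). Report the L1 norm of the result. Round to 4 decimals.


Soft-thresholding with lambda = 1.14:
prox(3.3298) = sign(3.3298)*max(|3.3298| - 1.14, 0) = 2.1898
prox(-2.9682) = sign(-2.9682)*max(|-2.9682| - 1.14, 0) = -1.8282
prox(8.4874) = sign(8.4874)*max(|8.4874| - 1.14, 0) = 7.3474
prox(9.4123) = sign(9.4123)*max(|9.4123| - 1.14, 0) = 8.2723
prox(x) = [2.1898, -1.8282, 7.3474, 8.2723]
||prox(x)||_1 = 2.1898 + 1.8282 + 7.3474 + 8.2723 = 19.6377


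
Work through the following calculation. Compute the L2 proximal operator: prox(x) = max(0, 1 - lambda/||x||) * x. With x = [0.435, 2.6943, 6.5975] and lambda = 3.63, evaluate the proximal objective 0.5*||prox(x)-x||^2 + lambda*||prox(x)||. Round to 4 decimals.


Step 1: Compute ||x||.
||x|| = 7.1397
Step 2: Compute scaling factor.
scale = max(0, 1 - 3.63/7.1397) = 0.4916
Step 3: prox(x) = [0.2138, 1.3245, 3.2432]
||prox(x)|| = 3.5097
Step 4: Proximal objective.
0.5*||prox-x||^2 = 6.5885
lambda*||prox|| = 12.7402
Total = 19.3287


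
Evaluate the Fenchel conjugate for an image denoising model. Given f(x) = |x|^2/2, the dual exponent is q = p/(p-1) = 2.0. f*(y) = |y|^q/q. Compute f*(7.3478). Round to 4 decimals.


The conjugate exponent q satisfies 1/p + 1/q = 1.
p = 2, so q = 2/(2 - 1) = 2.0
|y|^q = 7.3478^2.0 = 53.9902
f*(7.3478) = 53.9902 / 2.0 = 26.9951


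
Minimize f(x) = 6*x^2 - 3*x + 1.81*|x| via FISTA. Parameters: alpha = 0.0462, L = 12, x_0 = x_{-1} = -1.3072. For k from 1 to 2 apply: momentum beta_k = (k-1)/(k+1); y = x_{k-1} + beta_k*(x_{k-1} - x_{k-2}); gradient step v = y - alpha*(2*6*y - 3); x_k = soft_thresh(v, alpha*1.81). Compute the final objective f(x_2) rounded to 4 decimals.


FISTA on f(x) = 6*x^2 - 3*x + 1.81*|x|
L = 12, alpha = 0.0462
Iteration 1: beta = 0.0, y = -1.3072 + 0.0*(-1.3072 + 1.3072) = -1.3072
  grad(y) = -18.6864, v = y - alpha*grad = -0.4439
  prox(v) = soft_thresh(-0.4439, 0.0836) = -0.3603
Iteration 2: beta = 0.3333, y = -0.3603 + 0.3333*(-0.3603 + 1.3072) = -0.0446
  grad(y) = -3.5355, v = y - alpha*grad = 0.1187
  prox(v) = soft_thresh(0.1187, 0.0836) = 0.0351
f(x_2) = 6*0.0351^2 - 3*0.0351 + 1.81*|0.0351| = -0.0344


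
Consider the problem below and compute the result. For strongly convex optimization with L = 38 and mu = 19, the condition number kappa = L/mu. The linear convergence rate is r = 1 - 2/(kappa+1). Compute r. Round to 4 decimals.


Step 1: Compute the condition number.
kappa = L/mu = 38/19 = 2.0
Step 2: Compute the convergence rate.
r = 1 - 2/(kappa + 1) = 1 - 2*mu/(L + mu) = (L - mu)/(L + mu) = 19/57 = 0.3333


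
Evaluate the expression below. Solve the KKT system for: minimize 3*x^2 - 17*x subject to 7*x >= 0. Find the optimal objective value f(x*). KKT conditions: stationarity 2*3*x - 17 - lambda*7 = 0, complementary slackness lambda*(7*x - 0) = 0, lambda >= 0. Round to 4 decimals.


Step 1: Try lambda = 0 (constraint inactive).
Stationarity: 2*3*x - 17 = 0
x* = 17/(2*3) = 17/6 = 2.8333 (rounded; the exact value 17/6 is used below)
Check constraint: 7*2.8333 = 19.8331 >= 0 -- satisfied.
Step 2: Compute optimal value.
f(x*) = 3*(17/6)^2 - 17*(17/6) = -24.0833


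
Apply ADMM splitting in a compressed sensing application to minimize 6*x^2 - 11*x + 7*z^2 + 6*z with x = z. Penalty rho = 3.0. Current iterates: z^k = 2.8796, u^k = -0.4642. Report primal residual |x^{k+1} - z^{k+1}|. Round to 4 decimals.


ADMM iteration with rho = 3.0, z^k = 2.8796, u^k = -0.4642
Step 1: x-update.
Minimize 6*x^2 - 11*x + (3.0/2)*(x - 2.8796 - 0.4642)^2
FOC: (2*6 + 3.0)*x = 11 + 3.0*(2.8796 + 0.4642)
x^{k+1} = 1.4021
Step 2: z-update.
Minimize 7*z^2 + 6*z + (3.0/2)*(1.4021 - z - 0.4642)^2
FOC: (2*7 + 3.0)*z = -6 + 3.0*(1.4021 - 0.4642)
z^{k+1} = -0.1874
Step 3: u-update.
u^{k+1} = -0.4642 + 1.4021 + 0.1874 = 1.1253
Step 4: Primal residual = |1.4021 + 0.1874| = 1.5895


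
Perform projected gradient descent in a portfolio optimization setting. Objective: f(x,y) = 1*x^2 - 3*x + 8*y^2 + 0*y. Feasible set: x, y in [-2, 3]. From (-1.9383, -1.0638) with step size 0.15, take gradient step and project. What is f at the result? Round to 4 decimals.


Step 1: Compute gradient at (-1.9383, -1.0638).
grad_x = 2*1*-1.9383 - 3 = -6.8766
grad_y = 2*8*-1.0638 + 0 = -17.0208
Step 2: Gradient step.
x_raw = -1.9383 - 0.15*-6.8766 = -0.9068
y_raw = -1.0638 - 0.15*-17.0208 = 1.4893
Step 3: Project onto [-2, 3].
x_proj = clip(-0.9068) = -0.9068
y_proj = clip(1.4893) = 1.4893
Step 4: Evaluate f.
f(-0.9068, 1.4893) = 21.2873


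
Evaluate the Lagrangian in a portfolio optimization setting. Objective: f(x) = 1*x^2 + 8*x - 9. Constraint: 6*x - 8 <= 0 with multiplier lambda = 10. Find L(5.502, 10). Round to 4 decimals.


Step 1: Evaluate f(x).
f(5.502) = 1*5.502^2 + 8*5.502 - 9 = 65.288
Step 2: Evaluate g(x).
g(5.502) = 6*5.502 - 8 = 25.012
Step 3: Compute Lagrangian.
L = 65.288 + 10*25.012 = 315.408


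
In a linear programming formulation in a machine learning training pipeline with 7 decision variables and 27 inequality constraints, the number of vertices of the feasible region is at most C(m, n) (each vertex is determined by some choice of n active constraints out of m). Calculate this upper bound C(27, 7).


Each vertex corresponds to some choice of n active constraints out of m, so the number of vertices is at most C(m, n) = m! / (n!(m-n)!).
m = 27, n = 7
Numerator: 27 * 26 * 25 * 24 * 23 * 22 * 21
Denominator: 7! = 5040
C(27, 7) = 888030


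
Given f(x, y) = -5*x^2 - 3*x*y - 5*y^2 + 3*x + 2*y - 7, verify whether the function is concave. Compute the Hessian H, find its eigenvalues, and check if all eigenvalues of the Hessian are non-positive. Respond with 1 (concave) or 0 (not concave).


The Hessian of f(x,y) = -5*x^2 - 3*x*y - 5*y^2 + 3*x + 2*y - 7 is:
H = [[-10, -3], [-3, -10]]
Trace = -10 - 10 = -20
Determinant = -10*-10 - (-3)^2 = 91
Discriminant = (-20)^2 - 4*91 = 36.0
Eigenvalues: lambda_1 = -13.0, lambda_2 = -7.0
The function is concave.

1


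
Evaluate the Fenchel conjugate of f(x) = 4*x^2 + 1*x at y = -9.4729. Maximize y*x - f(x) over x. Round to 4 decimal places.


f*(y) = sup_x {y*x - a*x^2 - b*x} = sup_x {(y-b)*x - a*x^2}
FOC: (y - b) - 2a*x = 0 => x* = (y - b)/(2a)
x* = (-9.4729 - 1)/(2*4) = -1.3091
f*(-9.4729) = (y-b)^2/(4a) = (-9.4729 - 1)^2/(4*4)
= 109.6816/16 = 6.8551


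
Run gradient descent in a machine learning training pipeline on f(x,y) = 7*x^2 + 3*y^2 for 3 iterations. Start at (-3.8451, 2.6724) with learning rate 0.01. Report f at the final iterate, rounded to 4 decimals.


Gradient descent on f(x,y) = 7*x^2 + 3*y^2.
Starting point: (-3.8451, 2.6724), alpha = 0.01
Step 1: grad_x = 2*7*-3.8451 = -53.8314, grad_y = 2*3*2.6724 = 16.0344
  x_1 = -3.8451 - 0.01*-53.8314 = -3.3068
  y_1 = 2.6724 - 0.01*16.0344 = 2.5121
Step 2: grad_x = 2*7*-3.3068 = -46.295, grad_y = 2*3*2.5121 = 15.0723
  x_2 = -3.3068 - 0.01*-46.295 = -2.8438
  y_2 = 2.5121 - 0.01*15.0723 = 2.3613
Step 3: grad_x = 2*7*-2.8438 = -39.8137, grad_y = 2*3*2.3613 = 14.168
  x_3 = -2.8438 - 0.01*-39.8137 = -2.4457
  y_3 = 2.3613 - 0.01*14.168 = 2.2197
f(-2.4457, 2.2197) = 7*(-2.4457)^2 + 3*2.2197^2 = 56.6507


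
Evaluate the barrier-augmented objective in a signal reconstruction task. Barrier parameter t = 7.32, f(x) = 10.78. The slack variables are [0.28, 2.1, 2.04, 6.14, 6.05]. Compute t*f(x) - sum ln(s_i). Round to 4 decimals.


Step 1: Compute log-barrier.
ln values: [-1.273, 0.7419, 0.7129, 1.8148, 1.8001]
phi = -(-1.273 + 0.7419 + 0.7129 + 1.8148 + 1.8001) = -3.7968
Step 2: Compute augmented objective.
t*f(x) = 7.32*10.78 = 78.9096
Total = 78.9096 - 3.7968 = 75.1128


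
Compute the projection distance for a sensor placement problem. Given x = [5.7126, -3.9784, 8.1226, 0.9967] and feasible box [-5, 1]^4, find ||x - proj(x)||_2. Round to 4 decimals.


Project each component onto [-5, 1].
clip(5.7126) = 1.0, clip(-3.9784) = -3.9784, clip(8.1226) = 1.0, clip(0.9967) = 0.9967
Projection = [1.0, -3.9784, 1.0, 0.9967]
Squared diffs: [22.2086, 0.0, 50.7314, 0.0]
Distance = sqrt(72.94) = 8.5405


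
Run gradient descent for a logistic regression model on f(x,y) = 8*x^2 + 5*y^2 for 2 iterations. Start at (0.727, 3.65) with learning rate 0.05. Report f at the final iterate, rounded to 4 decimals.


Gradient descent on f(x,y) = 8*x^2 + 5*y^2.
Starting point: (0.727, 3.65), alpha = 0.05
Step 1: grad_x = 2*8*0.727 = 11.632, grad_y = 2*5*3.65 = 36.5
  x_1 = 0.727 - 0.05*11.632 = 0.1454
  y_1 = 3.65 - 0.05*36.5 = 1.825
Step 2: grad_x = 2*8*0.1454 = 2.3264, grad_y = 2*5*1.825 = 18.25
  x_2 = 0.1454 - 0.05*2.3264 = 0.0291
  y_2 = 1.825 - 0.05*18.25 = 0.9125
f(0.0291, 0.9125) = 8*0.0291^2 + 5*0.9125^2 = 4.17


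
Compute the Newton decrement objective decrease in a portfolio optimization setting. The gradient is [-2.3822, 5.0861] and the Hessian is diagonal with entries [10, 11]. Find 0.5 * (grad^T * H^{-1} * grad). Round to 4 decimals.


Step 1: H is diagonal, so H^(-1) * g = [-0.2382, 0.4624].
Step 2: g^T H^(-1) g = sum_i g_i^2 / H_ii
  = (-2.3822)^2/10 + (5.0861)^2/11
  = 0.5675 + 2.3517 = 2.9192
Step 3: Objective decrease = 0.5 * g^T H^(-1) g = 1.4596


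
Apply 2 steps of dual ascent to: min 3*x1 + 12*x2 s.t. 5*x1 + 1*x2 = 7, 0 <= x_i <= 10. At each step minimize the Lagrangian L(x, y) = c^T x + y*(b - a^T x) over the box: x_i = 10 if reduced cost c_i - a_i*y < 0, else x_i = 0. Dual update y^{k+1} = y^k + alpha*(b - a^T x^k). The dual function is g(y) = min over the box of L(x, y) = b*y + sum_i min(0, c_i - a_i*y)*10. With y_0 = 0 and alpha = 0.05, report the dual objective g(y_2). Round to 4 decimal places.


Dual ascent for LP: min 3*x1 + 12*x2, 5*x1 + 1*x2 = 7, 0 <= x_i <= 10
Step 1: y^k = 0.0, reduced costs: (3.0, 12.0)
  x^k = (0.0, 0.0), subgradient = b - a^T x = 7.0
  y^{k+1} = 0.0 + 0.05*7.0 = 0.35
Step 2: y^k = 0.35, reduced costs: (1.25, 11.65)
  x^k = (0.0, 0.0), subgradient = b - a^T x = 7.0
  y^{k+1} = 0.35 + 0.05*7.0 = 0.7
Dual objective at y_2 = 0.7: reduced costs (-0.5, 11.3), box minimizer x = (10.0, 0.0)
g(y_2) = b*y + (c1 - a1*y)*x1 + (c2 - a2*y)*x2 = 7*0.7 + (-0.5)*10.0 + 11.3*0.0 = 4.9 - 5.0 + 0.0 = -0.1


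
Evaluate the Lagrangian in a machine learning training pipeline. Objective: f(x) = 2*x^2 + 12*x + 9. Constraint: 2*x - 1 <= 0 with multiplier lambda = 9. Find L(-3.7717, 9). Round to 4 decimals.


Step 1: Evaluate f(x).
f(-3.7717) = 2*(-3.7717)^2 + 12*(-3.7717) + 9 = -7.809
Step 2: Evaluate g(x).
g(-3.7717) = 2*-3.7717 - 1 = -8.5434
Step 3: Compute Lagrangian.
L = -7.809 + 9*-8.5434 = -84.6996


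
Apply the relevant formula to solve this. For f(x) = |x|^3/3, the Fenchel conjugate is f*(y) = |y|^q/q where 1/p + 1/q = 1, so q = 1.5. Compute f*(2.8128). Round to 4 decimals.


The conjugate exponent q satisfies 1/p + 1/q = 1.
p = 3, so q = 3/(3 - 1) = 1.5
|y|^q = 2.8128^1.5 = 4.7175
f*(2.8128) = 4.7175 / 1.5 = 3.145


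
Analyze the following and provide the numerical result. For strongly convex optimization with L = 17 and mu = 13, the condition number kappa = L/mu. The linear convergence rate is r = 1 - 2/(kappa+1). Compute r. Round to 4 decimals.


Step 1: Compute the condition number.
kappa = L/mu = 17/13 = 1.3077
Step 2: Compute the convergence rate.
r = 1 - 2/(kappa + 1) = 1 - 2*mu/(L + mu) = (L - mu)/(L + mu) = 4/30 = 0.1333


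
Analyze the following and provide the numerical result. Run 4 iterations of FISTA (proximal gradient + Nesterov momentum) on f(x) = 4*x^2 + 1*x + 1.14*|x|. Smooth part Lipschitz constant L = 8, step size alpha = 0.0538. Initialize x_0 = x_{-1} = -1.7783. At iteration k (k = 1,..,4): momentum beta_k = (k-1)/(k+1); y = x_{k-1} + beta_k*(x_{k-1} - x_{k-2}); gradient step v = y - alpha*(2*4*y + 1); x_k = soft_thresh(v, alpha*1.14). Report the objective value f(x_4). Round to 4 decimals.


FISTA on f(x) = 4*x^2 + 1*x + 1.14*|x|
L = 8, alpha = 0.0538
Iteration 1: beta = 0.0, y = -1.7783 + 0.0*(-1.7783 + 1.7783) = -1.7783
  grad(y) = -13.2264, v = y - alpha*grad = -1.0667
  prox(v) = soft_thresh(-1.0667, 0.0613) = -1.0054
Iteration 2: beta = 0.3333, y = -1.0054 + 0.3333*(-1.0054 + 1.7783) = -0.7478
  grad(y) = -4.982, v = y - alpha*grad = -0.4797
  prox(v) = soft_thresh(-0.4797, 0.0613) = -0.4184
Iteration 3: beta = 0.5, y = -0.4184 + 0.5*(-0.4184 + 1.0054) = -0.1249
  grad(y) = 0.0009, v = y - alpha*grad = -0.1249
  prox(v) = soft_thresh(-0.1249, 0.0613) = -0.0636
Iteration 4: beta = 0.6, y = -0.0636 + 0.6*(-0.0636 + 0.4184) = 0.1493
  grad(y) = 2.1941, v = y - alpha*grad = 0.0312
  prox(v) = soft_thresh(0.0312, 0.0613) = 0.0
f(x_4) = 4*0.0^2 + 1*0.0 + 1.14*|0.0| = 0.0


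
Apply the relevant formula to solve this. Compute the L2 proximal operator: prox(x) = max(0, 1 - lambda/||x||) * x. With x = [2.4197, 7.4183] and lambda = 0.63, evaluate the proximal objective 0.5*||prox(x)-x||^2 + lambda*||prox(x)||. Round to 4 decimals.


Step 1: Compute ||x||.
||x|| = 7.803
Step 2: Compute scaling factor.
scale = max(0, 1 - 0.63/7.803) = 0.9193
Step 3: prox(x) = [2.2243, 6.8194]
||prox(x)|| = 7.173
Step 4: Proximal objective.
0.5*||prox-x||^2 = 0.1985
lambda*||prox|| = 4.519
Total = 4.7174


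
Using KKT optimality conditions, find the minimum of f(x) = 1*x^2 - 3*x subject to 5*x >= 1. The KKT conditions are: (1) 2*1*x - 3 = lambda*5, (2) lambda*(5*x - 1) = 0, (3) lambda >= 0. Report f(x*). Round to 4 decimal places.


Step 1: Try lambda = 0 (constraint inactive).
Stationarity: 2*1*x - 3 = 0
x* = 3/(2*1) = 1.5
Check constraint: 5*1.5 = 7.5 >= 1 -- satisfied.
Step 2: Compute optimal value.
f(x*) = 1*1.5^2 - 3*1.5 = -2.25


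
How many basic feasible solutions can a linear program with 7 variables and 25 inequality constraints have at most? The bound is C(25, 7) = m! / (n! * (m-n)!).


Each vertex corresponds to some choice of n active constraints out of m, so the number of vertices is at most C(m, n) = m! / (n!(m-n)!).
m = 25, n = 7
Numerator: 25 * 24 * 23 * 22 * 21 * 20 * 19
Denominator: 7! = 5040
C(25, 7) = 480700


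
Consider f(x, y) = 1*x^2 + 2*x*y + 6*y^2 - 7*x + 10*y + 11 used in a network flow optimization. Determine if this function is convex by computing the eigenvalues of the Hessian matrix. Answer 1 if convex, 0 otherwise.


The Hessian of f(x,y) = 1*x^2 + 2*x*y + 6*y^2 - 7*x + 10*y + 11 is:
H = [[2, 2], [2, 12]]
Trace = 2 + 12 = 14
Determinant = 2*12 - (2)^2 = 20
Discriminant = (14)^2 - 4*20 = 116.0
Eigenvalues: lambda_1 = 1.6148, lambda_2 = 12.3852
The function is convex.

1


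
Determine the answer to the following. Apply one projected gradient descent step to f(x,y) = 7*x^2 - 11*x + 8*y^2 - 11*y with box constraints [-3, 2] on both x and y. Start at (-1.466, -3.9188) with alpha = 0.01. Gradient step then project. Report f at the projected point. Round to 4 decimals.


Step 1: Compute gradient at (-1.466, -3.9188).
grad_x = 2*7*-1.466 - 11 = -31.524
grad_y = 2*8*-3.9188 - 11 = -73.7008
Step 2: Gradient step.
x_raw = -1.466 - 0.01*-31.524 = -1.1508
y_raw = -3.9188 - 0.01*-73.7008 = -3.1818
Step 3: Project onto [-3, 2].
x_proj = clip(-1.1508) = -1.1508
y_proj = clip(-3.1818) = -3.0
Step 4: Evaluate f.
f(-1.1508, -3.0) = 126.9281


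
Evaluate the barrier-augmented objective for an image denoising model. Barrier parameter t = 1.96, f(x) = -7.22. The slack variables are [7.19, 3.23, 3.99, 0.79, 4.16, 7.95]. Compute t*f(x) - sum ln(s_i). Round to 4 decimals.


Step 1: Compute log-barrier.
ln values: [1.9727, 1.1725, 1.3838, -0.2357, 1.4255, 2.0732]
phi = -(1.9727 + 1.1725 + 1.3838 - 0.2357 + 1.4255 + 2.0732) = -7.7919
Step 2: Compute augmented objective.
t*f(x) = 1.96*-7.22 = -14.1512
Total = -14.1512 - 7.7919 = -21.9431


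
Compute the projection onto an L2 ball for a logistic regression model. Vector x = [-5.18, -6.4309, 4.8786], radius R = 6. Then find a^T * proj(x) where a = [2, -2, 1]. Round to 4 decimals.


Step 1: Compute ||x|| (intermediates to 6 decimals).
||x|| = sqrt((-5.18)^2 + (-6.4309)^2 + 4.8786^2) = 9.591122
Step 2: Project.
Since ||x|| > R, scale = R/||x|| = 6/9.591122 = 0.625579, proj(x) = scale * x
proj(x) = [-3.240499, -4.023036, 3.05195]
Step 3: Dot product.
a^T * proj(x) = 2*(-3.240499) - 2*(-4.023036) + 1*3.05195 = 4.617


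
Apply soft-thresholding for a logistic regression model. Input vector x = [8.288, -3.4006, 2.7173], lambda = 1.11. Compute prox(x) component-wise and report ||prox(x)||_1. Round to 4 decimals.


Soft-thresholding with lambda = 1.11:
prox(8.288) = sign(8.288)*max(|8.288| - 1.11, 0) = 7.178
prox(-3.4006) = sign(-3.4006)*max(|-3.4006| - 1.11, 0) = -2.2906
prox(2.7173) = sign(2.7173)*max(|2.7173| - 1.11, 0) = 1.6073
prox(x) = [7.178, -2.2906, 1.6073]
||prox(x)||_1 = 7.178 + 2.2906 + 1.6073 = 11.0759


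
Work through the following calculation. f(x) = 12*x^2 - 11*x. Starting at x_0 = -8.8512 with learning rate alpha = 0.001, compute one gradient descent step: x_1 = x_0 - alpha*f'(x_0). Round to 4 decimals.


We compute the gradient at x_0 and apply the update.
f'(x) = 24*x - 11
f'(-8.8512) = 24*-8.8512 - 11 = -223.4288
x_1 = -8.8512 - 0.001*-223.4288 = -8.6278
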